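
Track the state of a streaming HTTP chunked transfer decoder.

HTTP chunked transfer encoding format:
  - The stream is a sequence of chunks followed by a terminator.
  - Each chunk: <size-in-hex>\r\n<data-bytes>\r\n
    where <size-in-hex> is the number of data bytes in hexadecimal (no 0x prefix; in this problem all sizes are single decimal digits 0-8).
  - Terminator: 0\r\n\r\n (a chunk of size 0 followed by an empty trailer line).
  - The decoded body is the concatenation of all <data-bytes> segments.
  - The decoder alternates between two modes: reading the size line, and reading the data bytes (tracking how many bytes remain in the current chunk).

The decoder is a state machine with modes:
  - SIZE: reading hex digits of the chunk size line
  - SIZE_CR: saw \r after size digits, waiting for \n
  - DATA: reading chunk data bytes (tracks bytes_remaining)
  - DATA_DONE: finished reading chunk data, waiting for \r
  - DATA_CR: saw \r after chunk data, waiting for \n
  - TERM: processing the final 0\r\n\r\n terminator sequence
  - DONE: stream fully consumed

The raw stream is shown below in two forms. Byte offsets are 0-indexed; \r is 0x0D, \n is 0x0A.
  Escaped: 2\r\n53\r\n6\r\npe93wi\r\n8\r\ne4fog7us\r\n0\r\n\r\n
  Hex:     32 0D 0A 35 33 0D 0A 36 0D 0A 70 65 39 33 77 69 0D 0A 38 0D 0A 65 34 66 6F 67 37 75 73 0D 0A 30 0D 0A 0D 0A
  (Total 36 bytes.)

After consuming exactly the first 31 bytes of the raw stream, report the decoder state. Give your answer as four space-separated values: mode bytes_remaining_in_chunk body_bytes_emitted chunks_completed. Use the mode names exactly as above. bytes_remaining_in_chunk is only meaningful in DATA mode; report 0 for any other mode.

Byte 0 = '2': mode=SIZE remaining=0 emitted=0 chunks_done=0
Byte 1 = 0x0D: mode=SIZE_CR remaining=0 emitted=0 chunks_done=0
Byte 2 = 0x0A: mode=DATA remaining=2 emitted=0 chunks_done=0
Byte 3 = '5': mode=DATA remaining=1 emitted=1 chunks_done=0
Byte 4 = '3': mode=DATA_DONE remaining=0 emitted=2 chunks_done=0
Byte 5 = 0x0D: mode=DATA_CR remaining=0 emitted=2 chunks_done=0
Byte 6 = 0x0A: mode=SIZE remaining=0 emitted=2 chunks_done=1
Byte 7 = '6': mode=SIZE remaining=0 emitted=2 chunks_done=1
Byte 8 = 0x0D: mode=SIZE_CR remaining=0 emitted=2 chunks_done=1
Byte 9 = 0x0A: mode=DATA remaining=6 emitted=2 chunks_done=1
Byte 10 = 'p': mode=DATA remaining=5 emitted=3 chunks_done=1
Byte 11 = 'e': mode=DATA remaining=4 emitted=4 chunks_done=1
Byte 12 = '9': mode=DATA remaining=3 emitted=5 chunks_done=1
Byte 13 = '3': mode=DATA remaining=2 emitted=6 chunks_done=1
Byte 14 = 'w': mode=DATA remaining=1 emitted=7 chunks_done=1
Byte 15 = 'i': mode=DATA_DONE remaining=0 emitted=8 chunks_done=1
Byte 16 = 0x0D: mode=DATA_CR remaining=0 emitted=8 chunks_done=1
Byte 17 = 0x0A: mode=SIZE remaining=0 emitted=8 chunks_done=2
Byte 18 = '8': mode=SIZE remaining=0 emitted=8 chunks_done=2
Byte 19 = 0x0D: mode=SIZE_CR remaining=0 emitted=8 chunks_done=2
Byte 20 = 0x0A: mode=DATA remaining=8 emitted=8 chunks_done=2
Byte 21 = 'e': mode=DATA remaining=7 emitted=9 chunks_done=2
Byte 22 = '4': mode=DATA remaining=6 emitted=10 chunks_done=2
Byte 23 = 'f': mode=DATA remaining=5 emitted=11 chunks_done=2
Byte 24 = 'o': mode=DATA remaining=4 emitted=12 chunks_done=2
Byte 25 = 'g': mode=DATA remaining=3 emitted=13 chunks_done=2
Byte 26 = '7': mode=DATA remaining=2 emitted=14 chunks_done=2
Byte 27 = 'u': mode=DATA remaining=1 emitted=15 chunks_done=2
Byte 28 = 's': mode=DATA_DONE remaining=0 emitted=16 chunks_done=2
Byte 29 = 0x0D: mode=DATA_CR remaining=0 emitted=16 chunks_done=2
Byte 30 = 0x0A: mode=SIZE remaining=0 emitted=16 chunks_done=3

Answer: SIZE 0 16 3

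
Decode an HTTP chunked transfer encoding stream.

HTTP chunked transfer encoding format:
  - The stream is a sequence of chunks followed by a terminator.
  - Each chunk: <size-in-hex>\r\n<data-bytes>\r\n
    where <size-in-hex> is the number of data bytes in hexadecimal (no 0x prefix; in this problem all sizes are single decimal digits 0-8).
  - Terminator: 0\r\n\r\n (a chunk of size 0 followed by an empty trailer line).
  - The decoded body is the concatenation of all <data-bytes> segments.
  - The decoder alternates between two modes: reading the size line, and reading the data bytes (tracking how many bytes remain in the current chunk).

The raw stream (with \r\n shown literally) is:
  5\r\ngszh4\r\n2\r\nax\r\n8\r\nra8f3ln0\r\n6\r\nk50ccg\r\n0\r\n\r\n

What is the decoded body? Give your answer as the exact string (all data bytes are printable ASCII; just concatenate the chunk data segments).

Chunk 1: stream[0..1]='5' size=0x5=5, data at stream[3..8]='gszh4' -> body[0..5], body so far='gszh4'
Chunk 2: stream[10..11]='2' size=0x2=2, data at stream[13..15]='ax' -> body[5..7], body so far='gszh4ax'
Chunk 3: stream[17..18]='8' size=0x8=8, data at stream[20..28]='ra8f3ln0' -> body[7..15], body so far='gszh4axra8f3ln0'
Chunk 4: stream[30..31]='6' size=0x6=6, data at stream[33..39]='k50ccg' -> body[15..21], body so far='gszh4axra8f3ln0k50ccg'
Chunk 5: stream[41..42]='0' size=0 (terminator). Final body='gszh4axra8f3ln0k50ccg' (21 bytes)

Answer: gszh4axra8f3ln0k50ccg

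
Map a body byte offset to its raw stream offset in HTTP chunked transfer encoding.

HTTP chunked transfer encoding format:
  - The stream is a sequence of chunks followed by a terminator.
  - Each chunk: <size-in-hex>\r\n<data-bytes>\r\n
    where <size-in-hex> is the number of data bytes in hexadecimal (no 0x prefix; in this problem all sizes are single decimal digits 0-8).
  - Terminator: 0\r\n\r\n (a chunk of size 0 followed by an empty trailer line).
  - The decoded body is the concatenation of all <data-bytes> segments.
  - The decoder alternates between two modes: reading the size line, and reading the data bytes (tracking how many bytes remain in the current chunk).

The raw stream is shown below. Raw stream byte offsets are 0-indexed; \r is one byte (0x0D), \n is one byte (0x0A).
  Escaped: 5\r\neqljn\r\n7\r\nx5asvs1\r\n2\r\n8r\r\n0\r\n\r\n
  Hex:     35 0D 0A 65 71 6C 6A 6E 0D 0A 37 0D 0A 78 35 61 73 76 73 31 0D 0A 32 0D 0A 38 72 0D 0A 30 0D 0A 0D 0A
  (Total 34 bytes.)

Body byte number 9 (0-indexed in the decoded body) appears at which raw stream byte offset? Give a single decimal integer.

Answer: 17

Derivation:
Chunk 1: stream[0..1]='5' size=0x5=5, data at stream[3..8]='eqljn' -> body[0..5], body so far='eqljn'
Chunk 2: stream[10..11]='7' size=0x7=7, data at stream[13..20]='x5asvs1' -> body[5..12], body so far='eqljnx5asvs1'
Chunk 3: stream[22..23]='2' size=0x2=2, data at stream[25..27]='8r' -> body[12..14], body so far='eqljnx5asvs18r'
Chunk 4: stream[29..30]='0' size=0 (terminator). Final body='eqljnx5asvs18r' (14 bytes)
Body byte 9 at stream offset 17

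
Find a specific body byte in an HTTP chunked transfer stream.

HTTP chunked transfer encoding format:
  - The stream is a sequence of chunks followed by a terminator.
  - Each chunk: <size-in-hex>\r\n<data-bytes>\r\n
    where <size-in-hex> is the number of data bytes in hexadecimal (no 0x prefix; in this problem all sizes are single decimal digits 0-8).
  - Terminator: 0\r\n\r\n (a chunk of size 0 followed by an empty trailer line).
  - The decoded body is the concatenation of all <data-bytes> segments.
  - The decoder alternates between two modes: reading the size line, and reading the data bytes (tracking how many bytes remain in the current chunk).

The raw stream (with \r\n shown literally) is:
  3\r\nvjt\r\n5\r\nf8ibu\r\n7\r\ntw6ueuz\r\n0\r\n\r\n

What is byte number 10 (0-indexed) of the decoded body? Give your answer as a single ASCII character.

Chunk 1: stream[0..1]='3' size=0x3=3, data at stream[3..6]='vjt' -> body[0..3], body so far='vjt'
Chunk 2: stream[8..9]='5' size=0x5=5, data at stream[11..16]='f8ibu' -> body[3..8], body so far='vjtf8ibu'
Chunk 3: stream[18..19]='7' size=0x7=7, data at stream[21..28]='tw6ueuz' -> body[8..15], body so far='vjtf8ibutw6ueuz'
Chunk 4: stream[30..31]='0' size=0 (terminator). Final body='vjtf8ibutw6ueuz' (15 bytes)
Body byte 10 = '6'

Answer: 6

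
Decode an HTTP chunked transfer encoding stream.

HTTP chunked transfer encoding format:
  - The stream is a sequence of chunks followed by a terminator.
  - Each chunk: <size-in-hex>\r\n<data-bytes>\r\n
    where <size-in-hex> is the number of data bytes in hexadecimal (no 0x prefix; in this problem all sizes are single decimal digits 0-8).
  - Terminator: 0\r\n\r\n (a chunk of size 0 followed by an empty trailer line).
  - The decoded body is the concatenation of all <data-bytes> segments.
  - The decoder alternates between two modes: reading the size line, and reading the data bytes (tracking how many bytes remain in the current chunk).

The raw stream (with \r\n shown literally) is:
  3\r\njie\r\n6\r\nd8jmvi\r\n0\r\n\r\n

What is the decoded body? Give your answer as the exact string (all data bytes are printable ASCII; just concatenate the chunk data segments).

Chunk 1: stream[0..1]='3' size=0x3=3, data at stream[3..6]='jie' -> body[0..3], body so far='jie'
Chunk 2: stream[8..9]='6' size=0x6=6, data at stream[11..17]='d8jmvi' -> body[3..9], body so far='jied8jmvi'
Chunk 3: stream[19..20]='0' size=0 (terminator). Final body='jied8jmvi' (9 bytes)

Answer: jied8jmvi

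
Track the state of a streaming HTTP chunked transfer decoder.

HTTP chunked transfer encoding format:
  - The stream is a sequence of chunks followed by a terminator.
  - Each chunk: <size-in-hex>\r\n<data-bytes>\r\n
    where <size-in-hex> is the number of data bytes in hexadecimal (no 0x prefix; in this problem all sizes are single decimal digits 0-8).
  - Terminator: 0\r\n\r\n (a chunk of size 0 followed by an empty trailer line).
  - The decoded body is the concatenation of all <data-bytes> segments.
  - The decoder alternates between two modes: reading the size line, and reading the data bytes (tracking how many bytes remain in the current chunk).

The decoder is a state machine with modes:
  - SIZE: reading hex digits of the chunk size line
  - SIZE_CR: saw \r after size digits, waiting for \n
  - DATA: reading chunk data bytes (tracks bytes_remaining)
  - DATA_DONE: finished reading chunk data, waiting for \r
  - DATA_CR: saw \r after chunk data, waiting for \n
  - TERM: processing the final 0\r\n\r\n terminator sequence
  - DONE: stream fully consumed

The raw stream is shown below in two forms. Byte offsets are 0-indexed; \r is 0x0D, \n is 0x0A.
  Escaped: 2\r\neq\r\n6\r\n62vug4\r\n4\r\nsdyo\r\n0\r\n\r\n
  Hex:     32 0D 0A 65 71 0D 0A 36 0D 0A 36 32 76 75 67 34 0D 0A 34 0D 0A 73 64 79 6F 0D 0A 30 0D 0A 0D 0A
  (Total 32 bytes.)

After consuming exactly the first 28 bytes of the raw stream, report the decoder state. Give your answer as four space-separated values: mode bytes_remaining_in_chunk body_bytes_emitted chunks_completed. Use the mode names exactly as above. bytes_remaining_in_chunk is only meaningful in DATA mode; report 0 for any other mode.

Answer: SIZE 0 12 3

Derivation:
Byte 0 = '2': mode=SIZE remaining=0 emitted=0 chunks_done=0
Byte 1 = 0x0D: mode=SIZE_CR remaining=0 emitted=0 chunks_done=0
Byte 2 = 0x0A: mode=DATA remaining=2 emitted=0 chunks_done=0
Byte 3 = 'e': mode=DATA remaining=1 emitted=1 chunks_done=0
Byte 4 = 'q': mode=DATA_DONE remaining=0 emitted=2 chunks_done=0
Byte 5 = 0x0D: mode=DATA_CR remaining=0 emitted=2 chunks_done=0
Byte 6 = 0x0A: mode=SIZE remaining=0 emitted=2 chunks_done=1
Byte 7 = '6': mode=SIZE remaining=0 emitted=2 chunks_done=1
Byte 8 = 0x0D: mode=SIZE_CR remaining=0 emitted=2 chunks_done=1
Byte 9 = 0x0A: mode=DATA remaining=6 emitted=2 chunks_done=1
Byte 10 = '6': mode=DATA remaining=5 emitted=3 chunks_done=1
Byte 11 = '2': mode=DATA remaining=4 emitted=4 chunks_done=1
Byte 12 = 'v': mode=DATA remaining=3 emitted=5 chunks_done=1
Byte 13 = 'u': mode=DATA remaining=2 emitted=6 chunks_done=1
Byte 14 = 'g': mode=DATA remaining=1 emitted=7 chunks_done=1
Byte 15 = '4': mode=DATA_DONE remaining=0 emitted=8 chunks_done=1
Byte 16 = 0x0D: mode=DATA_CR remaining=0 emitted=8 chunks_done=1
Byte 17 = 0x0A: mode=SIZE remaining=0 emitted=8 chunks_done=2
Byte 18 = '4': mode=SIZE remaining=0 emitted=8 chunks_done=2
Byte 19 = 0x0D: mode=SIZE_CR remaining=0 emitted=8 chunks_done=2
Byte 20 = 0x0A: mode=DATA remaining=4 emitted=8 chunks_done=2
Byte 21 = 's': mode=DATA remaining=3 emitted=9 chunks_done=2
Byte 22 = 'd': mode=DATA remaining=2 emitted=10 chunks_done=2
Byte 23 = 'y': mode=DATA remaining=1 emitted=11 chunks_done=2
Byte 24 = 'o': mode=DATA_DONE remaining=0 emitted=12 chunks_done=2
Byte 25 = 0x0D: mode=DATA_CR remaining=0 emitted=12 chunks_done=2
Byte 26 = 0x0A: mode=SIZE remaining=0 emitted=12 chunks_done=3
Byte 27 = '0': mode=SIZE remaining=0 emitted=12 chunks_done=3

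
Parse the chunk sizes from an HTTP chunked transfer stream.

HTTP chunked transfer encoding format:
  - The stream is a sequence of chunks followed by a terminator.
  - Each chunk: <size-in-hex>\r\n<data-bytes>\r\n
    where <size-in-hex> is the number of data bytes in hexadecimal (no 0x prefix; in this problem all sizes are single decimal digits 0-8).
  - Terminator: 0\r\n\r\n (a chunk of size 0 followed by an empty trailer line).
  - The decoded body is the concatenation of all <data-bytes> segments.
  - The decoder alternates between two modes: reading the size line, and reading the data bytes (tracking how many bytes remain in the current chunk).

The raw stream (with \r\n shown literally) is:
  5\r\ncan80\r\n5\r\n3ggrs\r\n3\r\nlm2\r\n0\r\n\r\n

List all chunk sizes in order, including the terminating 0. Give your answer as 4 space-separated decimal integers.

Chunk 1: stream[0..1]='5' size=0x5=5, data at stream[3..8]='can80' -> body[0..5], body so far='can80'
Chunk 2: stream[10..11]='5' size=0x5=5, data at stream[13..18]='3ggrs' -> body[5..10], body so far='can803ggrs'
Chunk 3: stream[20..21]='3' size=0x3=3, data at stream[23..26]='lm2' -> body[10..13], body so far='can803ggrslm2'
Chunk 4: stream[28..29]='0' size=0 (terminator). Final body='can803ggrslm2' (13 bytes)

Answer: 5 5 3 0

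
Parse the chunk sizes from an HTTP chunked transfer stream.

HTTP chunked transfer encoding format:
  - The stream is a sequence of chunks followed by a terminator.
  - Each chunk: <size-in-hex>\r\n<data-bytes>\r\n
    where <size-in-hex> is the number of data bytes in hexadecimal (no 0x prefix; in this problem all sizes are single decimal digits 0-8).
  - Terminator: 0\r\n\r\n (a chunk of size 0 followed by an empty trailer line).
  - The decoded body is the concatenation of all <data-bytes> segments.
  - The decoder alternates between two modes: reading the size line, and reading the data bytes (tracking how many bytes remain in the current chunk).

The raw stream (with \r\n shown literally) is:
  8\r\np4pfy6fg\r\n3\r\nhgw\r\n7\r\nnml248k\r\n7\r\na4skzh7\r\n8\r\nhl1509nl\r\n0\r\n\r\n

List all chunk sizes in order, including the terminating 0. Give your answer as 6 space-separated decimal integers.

Chunk 1: stream[0..1]='8' size=0x8=8, data at stream[3..11]='p4pfy6fg' -> body[0..8], body so far='p4pfy6fg'
Chunk 2: stream[13..14]='3' size=0x3=3, data at stream[16..19]='hgw' -> body[8..11], body so far='p4pfy6fghgw'
Chunk 3: stream[21..22]='7' size=0x7=7, data at stream[24..31]='nml248k' -> body[11..18], body so far='p4pfy6fghgwnml248k'
Chunk 4: stream[33..34]='7' size=0x7=7, data at stream[36..43]='a4skzh7' -> body[18..25], body so far='p4pfy6fghgwnml248ka4skzh7'
Chunk 5: stream[45..46]='8' size=0x8=8, data at stream[48..56]='hl1509nl' -> body[25..33], body so far='p4pfy6fghgwnml248ka4skzh7hl1509nl'
Chunk 6: stream[58..59]='0' size=0 (terminator). Final body='p4pfy6fghgwnml248ka4skzh7hl1509nl' (33 bytes)

Answer: 8 3 7 7 8 0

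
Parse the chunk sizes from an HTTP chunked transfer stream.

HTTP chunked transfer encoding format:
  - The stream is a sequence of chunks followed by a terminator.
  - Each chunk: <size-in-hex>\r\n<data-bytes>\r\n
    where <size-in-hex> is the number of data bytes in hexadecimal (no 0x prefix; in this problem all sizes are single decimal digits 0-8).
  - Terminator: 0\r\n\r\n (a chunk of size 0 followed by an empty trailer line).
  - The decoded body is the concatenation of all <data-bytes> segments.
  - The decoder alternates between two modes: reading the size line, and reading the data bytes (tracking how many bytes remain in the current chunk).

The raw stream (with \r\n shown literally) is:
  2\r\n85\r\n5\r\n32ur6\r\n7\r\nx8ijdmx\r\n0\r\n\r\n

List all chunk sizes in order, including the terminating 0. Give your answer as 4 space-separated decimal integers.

Chunk 1: stream[0..1]='2' size=0x2=2, data at stream[3..5]='85' -> body[0..2], body so far='85'
Chunk 2: stream[7..8]='5' size=0x5=5, data at stream[10..15]='32ur6' -> body[2..7], body so far='8532ur6'
Chunk 3: stream[17..18]='7' size=0x7=7, data at stream[20..27]='x8ijdmx' -> body[7..14], body so far='8532ur6x8ijdmx'
Chunk 4: stream[29..30]='0' size=0 (terminator). Final body='8532ur6x8ijdmx' (14 bytes)

Answer: 2 5 7 0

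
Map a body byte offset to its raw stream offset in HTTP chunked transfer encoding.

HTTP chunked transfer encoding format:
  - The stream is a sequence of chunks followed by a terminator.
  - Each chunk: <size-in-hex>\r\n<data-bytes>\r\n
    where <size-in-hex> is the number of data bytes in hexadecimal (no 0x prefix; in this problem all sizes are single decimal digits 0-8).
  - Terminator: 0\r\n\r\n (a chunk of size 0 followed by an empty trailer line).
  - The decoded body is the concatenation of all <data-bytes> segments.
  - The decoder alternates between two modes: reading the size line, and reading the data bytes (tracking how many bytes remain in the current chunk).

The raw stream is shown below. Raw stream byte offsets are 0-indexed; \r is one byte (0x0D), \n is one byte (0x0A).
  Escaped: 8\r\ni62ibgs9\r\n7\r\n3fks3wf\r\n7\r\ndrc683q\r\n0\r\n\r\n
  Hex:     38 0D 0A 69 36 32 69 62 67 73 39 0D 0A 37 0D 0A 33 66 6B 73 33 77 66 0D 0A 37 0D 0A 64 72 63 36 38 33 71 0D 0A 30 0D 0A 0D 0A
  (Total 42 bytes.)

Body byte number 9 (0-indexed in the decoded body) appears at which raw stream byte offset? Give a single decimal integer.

Chunk 1: stream[0..1]='8' size=0x8=8, data at stream[3..11]='i62ibgs9' -> body[0..8], body so far='i62ibgs9'
Chunk 2: stream[13..14]='7' size=0x7=7, data at stream[16..23]='3fks3wf' -> body[8..15], body so far='i62ibgs93fks3wf'
Chunk 3: stream[25..26]='7' size=0x7=7, data at stream[28..35]='drc683q' -> body[15..22], body so far='i62ibgs93fks3wfdrc683q'
Chunk 4: stream[37..38]='0' size=0 (terminator). Final body='i62ibgs93fks3wfdrc683q' (22 bytes)
Body byte 9 at stream offset 17

Answer: 17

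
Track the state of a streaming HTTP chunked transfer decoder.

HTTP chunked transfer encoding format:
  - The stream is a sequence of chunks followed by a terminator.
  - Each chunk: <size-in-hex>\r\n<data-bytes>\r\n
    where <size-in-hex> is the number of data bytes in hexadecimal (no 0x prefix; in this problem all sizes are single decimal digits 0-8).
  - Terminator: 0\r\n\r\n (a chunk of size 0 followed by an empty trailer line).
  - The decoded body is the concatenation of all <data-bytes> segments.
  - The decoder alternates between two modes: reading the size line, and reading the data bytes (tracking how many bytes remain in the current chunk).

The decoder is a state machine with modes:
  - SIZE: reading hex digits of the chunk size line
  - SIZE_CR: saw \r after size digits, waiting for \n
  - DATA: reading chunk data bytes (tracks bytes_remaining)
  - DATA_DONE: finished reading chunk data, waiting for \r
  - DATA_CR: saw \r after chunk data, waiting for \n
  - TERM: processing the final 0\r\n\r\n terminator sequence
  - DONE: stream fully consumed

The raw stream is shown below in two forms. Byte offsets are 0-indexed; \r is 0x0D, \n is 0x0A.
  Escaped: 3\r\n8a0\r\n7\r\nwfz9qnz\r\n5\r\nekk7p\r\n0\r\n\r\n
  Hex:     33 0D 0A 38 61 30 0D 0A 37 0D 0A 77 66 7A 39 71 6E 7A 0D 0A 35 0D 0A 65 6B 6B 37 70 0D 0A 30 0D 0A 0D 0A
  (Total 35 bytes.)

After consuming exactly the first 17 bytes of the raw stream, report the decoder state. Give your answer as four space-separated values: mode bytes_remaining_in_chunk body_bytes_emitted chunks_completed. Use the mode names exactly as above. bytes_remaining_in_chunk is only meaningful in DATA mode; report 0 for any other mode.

Byte 0 = '3': mode=SIZE remaining=0 emitted=0 chunks_done=0
Byte 1 = 0x0D: mode=SIZE_CR remaining=0 emitted=0 chunks_done=0
Byte 2 = 0x0A: mode=DATA remaining=3 emitted=0 chunks_done=0
Byte 3 = '8': mode=DATA remaining=2 emitted=1 chunks_done=0
Byte 4 = 'a': mode=DATA remaining=1 emitted=2 chunks_done=0
Byte 5 = '0': mode=DATA_DONE remaining=0 emitted=3 chunks_done=0
Byte 6 = 0x0D: mode=DATA_CR remaining=0 emitted=3 chunks_done=0
Byte 7 = 0x0A: mode=SIZE remaining=0 emitted=3 chunks_done=1
Byte 8 = '7': mode=SIZE remaining=0 emitted=3 chunks_done=1
Byte 9 = 0x0D: mode=SIZE_CR remaining=0 emitted=3 chunks_done=1
Byte 10 = 0x0A: mode=DATA remaining=7 emitted=3 chunks_done=1
Byte 11 = 'w': mode=DATA remaining=6 emitted=4 chunks_done=1
Byte 12 = 'f': mode=DATA remaining=5 emitted=5 chunks_done=1
Byte 13 = 'z': mode=DATA remaining=4 emitted=6 chunks_done=1
Byte 14 = '9': mode=DATA remaining=3 emitted=7 chunks_done=1
Byte 15 = 'q': mode=DATA remaining=2 emitted=8 chunks_done=1
Byte 16 = 'n': mode=DATA remaining=1 emitted=9 chunks_done=1

Answer: DATA 1 9 1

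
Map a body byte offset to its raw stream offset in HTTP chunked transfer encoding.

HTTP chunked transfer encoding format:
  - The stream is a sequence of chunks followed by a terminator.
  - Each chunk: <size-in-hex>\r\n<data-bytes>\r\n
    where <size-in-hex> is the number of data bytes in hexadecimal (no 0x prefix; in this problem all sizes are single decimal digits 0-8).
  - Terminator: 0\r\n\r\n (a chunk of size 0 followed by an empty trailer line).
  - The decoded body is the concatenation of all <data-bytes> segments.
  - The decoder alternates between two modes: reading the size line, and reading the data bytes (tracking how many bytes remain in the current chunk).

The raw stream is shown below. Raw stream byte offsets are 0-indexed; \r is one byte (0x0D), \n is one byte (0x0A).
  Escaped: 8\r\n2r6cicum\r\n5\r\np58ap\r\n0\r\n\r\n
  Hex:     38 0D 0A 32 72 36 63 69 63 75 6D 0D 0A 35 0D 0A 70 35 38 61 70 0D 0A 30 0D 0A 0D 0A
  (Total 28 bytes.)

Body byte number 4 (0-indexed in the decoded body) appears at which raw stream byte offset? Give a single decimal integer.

Answer: 7

Derivation:
Chunk 1: stream[0..1]='8' size=0x8=8, data at stream[3..11]='2r6cicum' -> body[0..8], body so far='2r6cicum'
Chunk 2: stream[13..14]='5' size=0x5=5, data at stream[16..21]='p58ap' -> body[8..13], body so far='2r6cicump58ap'
Chunk 3: stream[23..24]='0' size=0 (terminator). Final body='2r6cicump58ap' (13 bytes)
Body byte 4 at stream offset 7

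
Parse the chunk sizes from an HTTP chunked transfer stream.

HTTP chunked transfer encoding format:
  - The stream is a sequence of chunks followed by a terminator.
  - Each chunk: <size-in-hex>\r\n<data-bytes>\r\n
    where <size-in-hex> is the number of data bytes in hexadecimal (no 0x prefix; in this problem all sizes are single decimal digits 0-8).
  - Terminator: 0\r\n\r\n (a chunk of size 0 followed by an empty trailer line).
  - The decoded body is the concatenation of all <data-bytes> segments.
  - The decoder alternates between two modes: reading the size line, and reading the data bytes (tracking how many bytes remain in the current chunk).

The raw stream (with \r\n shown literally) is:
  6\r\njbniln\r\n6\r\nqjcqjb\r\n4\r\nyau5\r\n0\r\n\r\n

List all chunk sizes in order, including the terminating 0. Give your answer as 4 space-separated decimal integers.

Answer: 6 6 4 0

Derivation:
Chunk 1: stream[0..1]='6' size=0x6=6, data at stream[3..9]='jbniln' -> body[0..6], body so far='jbniln'
Chunk 2: stream[11..12]='6' size=0x6=6, data at stream[14..20]='qjcqjb' -> body[6..12], body so far='jbnilnqjcqjb'
Chunk 3: stream[22..23]='4' size=0x4=4, data at stream[25..29]='yau5' -> body[12..16], body so far='jbnilnqjcqjbyau5'
Chunk 4: stream[31..32]='0' size=0 (terminator). Final body='jbnilnqjcqjbyau5' (16 bytes)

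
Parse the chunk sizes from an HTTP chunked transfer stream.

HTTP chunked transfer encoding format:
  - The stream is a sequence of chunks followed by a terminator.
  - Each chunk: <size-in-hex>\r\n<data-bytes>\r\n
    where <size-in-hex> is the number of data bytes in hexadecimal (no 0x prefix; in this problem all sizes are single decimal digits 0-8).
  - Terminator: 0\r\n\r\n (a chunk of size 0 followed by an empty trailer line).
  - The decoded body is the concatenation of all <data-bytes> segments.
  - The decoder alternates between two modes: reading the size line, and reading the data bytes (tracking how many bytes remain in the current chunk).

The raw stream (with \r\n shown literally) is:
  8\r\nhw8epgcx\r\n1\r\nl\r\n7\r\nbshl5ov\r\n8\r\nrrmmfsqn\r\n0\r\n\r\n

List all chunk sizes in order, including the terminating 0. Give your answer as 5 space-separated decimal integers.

Chunk 1: stream[0..1]='8' size=0x8=8, data at stream[3..11]='hw8epgcx' -> body[0..8], body so far='hw8epgcx'
Chunk 2: stream[13..14]='1' size=0x1=1, data at stream[16..17]='l' -> body[8..9], body so far='hw8epgcxl'
Chunk 3: stream[19..20]='7' size=0x7=7, data at stream[22..29]='bshl5ov' -> body[9..16], body so far='hw8epgcxlbshl5ov'
Chunk 4: stream[31..32]='8' size=0x8=8, data at stream[34..42]='rrmmfsqn' -> body[16..24], body so far='hw8epgcxlbshl5ovrrmmfsqn'
Chunk 5: stream[44..45]='0' size=0 (terminator). Final body='hw8epgcxlbshl5ovrrmmfsqn' (24 bytes)

Answer: 8 1 7 8 0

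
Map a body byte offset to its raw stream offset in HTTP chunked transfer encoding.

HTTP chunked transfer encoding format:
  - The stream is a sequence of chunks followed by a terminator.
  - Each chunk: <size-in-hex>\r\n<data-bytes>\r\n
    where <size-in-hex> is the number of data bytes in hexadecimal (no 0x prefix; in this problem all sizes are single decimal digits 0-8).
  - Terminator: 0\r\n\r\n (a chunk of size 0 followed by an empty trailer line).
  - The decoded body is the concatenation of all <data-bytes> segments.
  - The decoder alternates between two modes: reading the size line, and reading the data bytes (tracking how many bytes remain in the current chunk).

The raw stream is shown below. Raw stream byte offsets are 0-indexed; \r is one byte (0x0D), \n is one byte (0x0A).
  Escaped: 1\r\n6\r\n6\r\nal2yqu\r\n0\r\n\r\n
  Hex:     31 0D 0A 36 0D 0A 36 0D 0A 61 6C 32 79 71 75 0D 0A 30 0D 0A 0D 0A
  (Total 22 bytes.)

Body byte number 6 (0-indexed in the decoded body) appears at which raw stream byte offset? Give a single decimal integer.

Chunk 1: stream[0..1]='1' size=0x1=1, data at stream[3..4]='6' -> body[0..1], body so far='6'
Chunk 2: stream[6..7]='6' size=0x6=6, data at stream[9..15]='al2yqu' -> body[1..7], body so far='6al2yqu'
Chunk 3: stream[17..18]='0' size=0 (terminator). Final body='6al2yqu' (7 bytes)
Body byte 6 at stream offset 14

Answer: 14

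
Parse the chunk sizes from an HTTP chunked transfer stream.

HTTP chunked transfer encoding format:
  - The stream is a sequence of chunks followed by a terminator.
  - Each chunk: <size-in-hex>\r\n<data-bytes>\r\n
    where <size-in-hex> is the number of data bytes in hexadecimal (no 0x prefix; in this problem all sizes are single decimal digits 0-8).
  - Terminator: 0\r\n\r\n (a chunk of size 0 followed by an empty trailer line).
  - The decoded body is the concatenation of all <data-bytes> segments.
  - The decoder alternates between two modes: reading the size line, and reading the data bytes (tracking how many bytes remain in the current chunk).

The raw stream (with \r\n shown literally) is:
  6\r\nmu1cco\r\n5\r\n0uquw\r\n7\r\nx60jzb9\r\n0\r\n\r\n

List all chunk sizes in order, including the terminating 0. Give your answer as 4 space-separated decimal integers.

Chunk 1: stream[0..1]='6' size=0x6=6, data at stream[3..9]='mu1cco' -> body[0..6], body so far='mu1cco'
Chunk 2: stream[11..12]='5' size=0x5=5, data at stream[14..19]='0uquw' -> body[6..11], body so far='mu1cco0uquw'
Chunk 3: stream[21..22]='7' size=0x7=7, data at stream[24..31]='x60jzb9' -> body[11..18], body so far='mu1cco0uquwx60jzb9'
Chunk 4: stream[33..34]='0' size=0 (terminator). Final body='mu1cco0uquwx60jzb9' (18 bytes)

Answer: 6 5 7 0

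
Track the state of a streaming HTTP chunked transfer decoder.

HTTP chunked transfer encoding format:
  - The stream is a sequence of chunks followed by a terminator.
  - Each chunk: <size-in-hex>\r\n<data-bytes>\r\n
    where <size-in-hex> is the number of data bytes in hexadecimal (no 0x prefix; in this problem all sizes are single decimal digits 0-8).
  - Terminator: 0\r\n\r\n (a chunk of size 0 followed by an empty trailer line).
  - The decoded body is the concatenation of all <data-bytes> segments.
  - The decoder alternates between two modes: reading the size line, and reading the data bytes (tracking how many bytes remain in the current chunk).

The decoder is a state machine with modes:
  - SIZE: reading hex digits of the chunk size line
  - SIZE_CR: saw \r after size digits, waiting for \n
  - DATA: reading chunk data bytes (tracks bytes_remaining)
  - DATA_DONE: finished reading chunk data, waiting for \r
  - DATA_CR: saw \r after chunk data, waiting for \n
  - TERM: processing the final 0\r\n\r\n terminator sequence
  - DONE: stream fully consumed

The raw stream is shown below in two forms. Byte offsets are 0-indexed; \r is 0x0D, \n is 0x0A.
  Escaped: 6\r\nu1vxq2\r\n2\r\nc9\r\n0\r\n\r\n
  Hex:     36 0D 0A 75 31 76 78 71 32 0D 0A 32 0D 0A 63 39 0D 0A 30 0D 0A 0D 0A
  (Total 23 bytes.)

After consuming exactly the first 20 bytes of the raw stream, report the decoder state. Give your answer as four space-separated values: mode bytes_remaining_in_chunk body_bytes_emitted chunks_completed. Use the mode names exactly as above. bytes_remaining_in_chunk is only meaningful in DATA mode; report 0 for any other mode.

Answer: SIZE_CR 0 8 2

Derivation:
Byte 0 = '6': mode=SIZE remaining=0 emitted=0 chunks_done=0
Byte 1 = 0x0D: mode=SIZE_CR remaining=0 emitted=0 chunks_done=0
Byte 2 = 0x0A: mode=DATA remaining=6 emitted=0 chunks_done=0
Byte 3 = 'u': mode=DATA remaining=5 emitted=1 chunks_done=0
Byte 4 = '1': mode=DATA remaining=4 emitted=2 chunks_done=0
Byte 5 = 'v': mode=DATA remaining=3 emitted=3 chunks_done=0
Byte 6 = 'x': mode=DATA remaining=2 emitted=4 chunks_done=0
Byte 7 = 'q': mode=DATA remaining=1 emitted=5 chunks_done=0
Byte 8 = '2': mode=DATA_DONE remaining=0 emitted=6 chunks_done=0
Byte 9 = 0x0D: mode=DATA_CR remaining=0 emitted=6 chunks_done=0
Byte 10 = 0x0A: mode=SIZE remaining=0 emitted=6 chunks_done=1
Byte 11 = '2': mode=SIZE remaining=0 emitted=6 chunks_done=1
Byte 12 = 0x0D: mode=SIZE_CR remaining=0 emitted=6 chunks_done=1
Byte 13 = 0x0A: mode=DATA remaining=2 emitted=6 chunks_done=1
Byte 14 = 'c': mode=DATA remaining=1 emitted=7 chunks_done=1
Byte 15 = '9': mode=DATA_DONE remaining=0 emitted=8 chunks_done=1
Byte 16 = 0x0D: mode=DATA_CR remaining=0 emitted=8 chunks_done=1
Byte 17 = 0x0A: mode=SIZE remaining=0 emitted=8 chunks_done=2
Byte 18 = '0': mode=SIZE remaining=0 emitted=8 chunks_done=2
Byte 19 = 0x0D: mode=SIZE_CR remaining=0 emitted=8 chunks_done=2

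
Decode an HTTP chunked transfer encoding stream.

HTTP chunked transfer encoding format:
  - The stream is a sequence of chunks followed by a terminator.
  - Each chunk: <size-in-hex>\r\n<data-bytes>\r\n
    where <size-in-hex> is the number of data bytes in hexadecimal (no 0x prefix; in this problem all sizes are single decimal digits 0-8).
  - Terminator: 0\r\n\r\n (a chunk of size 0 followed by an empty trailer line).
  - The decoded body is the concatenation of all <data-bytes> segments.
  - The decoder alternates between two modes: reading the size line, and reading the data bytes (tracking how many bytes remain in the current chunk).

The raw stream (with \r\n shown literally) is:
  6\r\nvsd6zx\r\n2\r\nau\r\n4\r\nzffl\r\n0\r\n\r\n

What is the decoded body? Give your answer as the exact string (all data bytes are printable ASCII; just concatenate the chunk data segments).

Chunk 1: stream[0..1]='6' size=0x6=6, data at stream[3..9]='vsd6zx' -> body[0..6], body so far='vsd6zx'
Chunk 2: stream[11..12]='2' size=0x2=2, data at stream[14..16]='au' -> body[6..8], body so far='vsd6zxau'
Chunk 3: stream[18..19]='4' size=0x4=4, data at stream[21..25]='zffl' -> body[8..12], body so far='vsd6zxauzffl'
Chunk 4: stream[27..28]='0' size=0 (terminator). Final body='vsd6zxauzffl' (12 bytes)

Answer: vsd6zxauzffl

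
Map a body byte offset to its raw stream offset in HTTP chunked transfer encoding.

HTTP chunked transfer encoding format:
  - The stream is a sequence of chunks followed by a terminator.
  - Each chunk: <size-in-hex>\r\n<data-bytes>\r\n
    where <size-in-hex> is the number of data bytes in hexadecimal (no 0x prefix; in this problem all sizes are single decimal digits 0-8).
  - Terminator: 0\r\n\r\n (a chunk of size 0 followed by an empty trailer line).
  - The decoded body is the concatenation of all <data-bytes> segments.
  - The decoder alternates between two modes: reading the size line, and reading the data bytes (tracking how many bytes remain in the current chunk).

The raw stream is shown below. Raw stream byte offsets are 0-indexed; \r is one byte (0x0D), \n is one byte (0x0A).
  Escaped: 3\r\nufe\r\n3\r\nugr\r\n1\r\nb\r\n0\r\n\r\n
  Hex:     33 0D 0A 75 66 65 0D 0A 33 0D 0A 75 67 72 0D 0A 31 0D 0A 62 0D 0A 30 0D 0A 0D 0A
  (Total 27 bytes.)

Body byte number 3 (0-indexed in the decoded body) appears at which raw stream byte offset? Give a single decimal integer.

Chunk 1: stream[0..1]='3' size=0x3=3, data at stream[3..6]='ufe' -> body[0..3], body so far='ufe'
Chunk 2: stream[8..9]='3' size=0x3=3, data at stream[11..14]='ugr' -> body[3..6], body so far='ufeugr'
Chunk 3: stream[16..17]='1' size=0x1=1, data at stream[19..20]='b' -> body[6..7], body so far='ufeugrb'
Chunk 4: stream[22..23]='0' size=0 (terminator). Final body='ufeugrb' (7 bytes)
Body byte 3 at stream offset 11

Answer: 11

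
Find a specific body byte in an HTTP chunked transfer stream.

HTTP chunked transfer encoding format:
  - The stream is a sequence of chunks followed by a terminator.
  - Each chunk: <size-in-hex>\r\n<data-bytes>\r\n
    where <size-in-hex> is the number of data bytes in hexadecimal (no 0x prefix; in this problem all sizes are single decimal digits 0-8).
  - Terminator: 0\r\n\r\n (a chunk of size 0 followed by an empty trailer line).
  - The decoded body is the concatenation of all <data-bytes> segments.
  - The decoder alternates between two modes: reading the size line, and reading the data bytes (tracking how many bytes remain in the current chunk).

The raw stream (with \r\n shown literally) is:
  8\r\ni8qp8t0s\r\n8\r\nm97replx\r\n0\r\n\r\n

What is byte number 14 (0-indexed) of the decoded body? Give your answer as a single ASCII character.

Chunk 1: stream[0..1]='8' size=0x8=8, data at stream[3..11]='i8qp8t0s' -> body[0..8], body so far='i8qp8t0s'
Chunk 2: stream[13..14]='8' size=0x8=8, data at stream[16..24]='m97replx' -> body[8..16], body so far='i8qp8t0sm97replx'
Chunk 3: stream[26..27]='0' size=0 (terminator). Final body='i8qp8t0sm97replx' (16 bytes)
Body byte 14 = 'l'

Answer: l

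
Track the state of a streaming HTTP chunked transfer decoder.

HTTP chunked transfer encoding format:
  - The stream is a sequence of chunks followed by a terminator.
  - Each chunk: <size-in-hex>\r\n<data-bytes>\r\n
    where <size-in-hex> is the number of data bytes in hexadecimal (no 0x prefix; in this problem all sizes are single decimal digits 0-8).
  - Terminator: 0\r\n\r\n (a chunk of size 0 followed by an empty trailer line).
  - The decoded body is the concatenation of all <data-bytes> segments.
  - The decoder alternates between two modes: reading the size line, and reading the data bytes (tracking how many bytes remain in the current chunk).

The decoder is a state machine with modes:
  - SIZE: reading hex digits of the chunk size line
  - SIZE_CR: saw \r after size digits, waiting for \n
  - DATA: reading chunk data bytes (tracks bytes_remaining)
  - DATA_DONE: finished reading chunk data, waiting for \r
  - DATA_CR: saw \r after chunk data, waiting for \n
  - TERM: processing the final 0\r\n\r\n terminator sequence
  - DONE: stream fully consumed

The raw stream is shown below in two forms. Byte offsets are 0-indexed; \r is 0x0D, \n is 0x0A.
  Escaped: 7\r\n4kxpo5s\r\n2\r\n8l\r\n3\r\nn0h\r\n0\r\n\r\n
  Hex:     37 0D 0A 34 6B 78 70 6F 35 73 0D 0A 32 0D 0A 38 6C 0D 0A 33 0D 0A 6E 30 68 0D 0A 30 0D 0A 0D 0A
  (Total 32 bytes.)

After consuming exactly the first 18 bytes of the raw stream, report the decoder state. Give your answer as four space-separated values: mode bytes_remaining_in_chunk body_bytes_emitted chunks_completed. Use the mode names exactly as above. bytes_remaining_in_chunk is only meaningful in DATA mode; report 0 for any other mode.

Answer: DATA_CR 0 9 1

Derivation:
Byte 0 = '7': mode=SIZE remaining=0 emitted=0 chunks_done=0
Byte 1 = 0x0D: mode=SIZE_CR remaining=0 emitted=0 chunks_done=0
Byte 2 = 0x0A: mode=DATA remaining=7 emitted=0 chunks_done=0
Byte 3 = '4': mode=DATA remaining=6 emitted=1 chunks_done=0
Byte 4 = 'k': mode=DATA remaining=5 emitted=2 chunks_done=0
Byte 5 = 'x': mode=DATA remaining=4 emitted=3 chunks_done=0
Byte 6 = 'p': mode=DATA remaining=3 emitted=4 chunks_done=0
Byte 7 = 'o': mode=DATA remaining=2 emitted=5 chunks_done=0
Byte 8 = '5': mode=DATA remaining=1 emitted=6 chunks_done=0
Byte 9 = 's': mode=DATA_DONE remaining=0 emitted=7 chunks_done=0
Byte 10 = 0x0D: mode=DATA_CR remaining=0 emitted=7 chunks_done=0
Byte 11 = 0x0A: mode=SIZE remaining=0 emitted=7 chunks_done=1
Byte 12 = '2': mode=SIZE remaining=0 emitted=7 chunks_done=1
Byte 13 = 0x0D: mode=SIZE_CR remaining=0 emitted=7 chunks_done=1
Byte 14 = 0x0A: mode=DATA remaining=2 emitted=7 chunks_done=1
Byte 15 = '8': mode=DATA remaining=1 emitted=8 chunks_done=1
Byte 16 = 'l': mode=DATA_DONE remaining=0 emitted=9 chunks_done=1
Byte 17 = 0x0D: mode=DATA_CR remaining=0 emitted=9 chunks_done=1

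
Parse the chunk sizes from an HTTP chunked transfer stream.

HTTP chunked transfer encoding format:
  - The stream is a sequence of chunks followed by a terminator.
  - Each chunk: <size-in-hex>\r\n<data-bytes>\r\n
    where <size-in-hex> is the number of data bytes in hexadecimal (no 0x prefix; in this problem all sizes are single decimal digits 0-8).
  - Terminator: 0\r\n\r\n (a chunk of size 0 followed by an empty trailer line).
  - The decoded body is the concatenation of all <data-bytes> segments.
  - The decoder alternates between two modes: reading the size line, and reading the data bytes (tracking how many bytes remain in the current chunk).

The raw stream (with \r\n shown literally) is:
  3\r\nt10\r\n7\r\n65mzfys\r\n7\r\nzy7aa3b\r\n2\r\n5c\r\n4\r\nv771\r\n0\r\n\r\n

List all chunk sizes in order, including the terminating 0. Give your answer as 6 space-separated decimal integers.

Answer: 3 7 7 2 4 0

Derivation:
Chunk 1: stream[0..1]='3' size=0x3=3, data at stream[3..6]='t10' -> body[0..3], body so far='t10'
Chunk 2: stream[8..9]='7' size=0x7=7, data at stream[11..18]='65mzfys' -> body[3..10], body so far='t1065mzfys'
Chunk 3: stream[20..21]='7' size=0x7=7, data at stream[23..30]='zy7aa3b' -> body[10..17], body so far='t1065mzfyszy7aa3b'
Chunk 4: stream[32..33]='2' size=0x2=2, data at stream[35..37]='5c' -> body[17..19], body so far='t1065mzfyszy7aa3b5c'
Chunk 5: stream[39..40]='4' size=0x4=4, data at stream[42..46]='v771' -> body[19..23], body so far='t1065mzfyszy7aa3b5cv771'
Chunk 6: stream[48..49]='0' size=0 (terminator). Final body='t1065mzfyszy7aa3b5cv771' (23 bytes)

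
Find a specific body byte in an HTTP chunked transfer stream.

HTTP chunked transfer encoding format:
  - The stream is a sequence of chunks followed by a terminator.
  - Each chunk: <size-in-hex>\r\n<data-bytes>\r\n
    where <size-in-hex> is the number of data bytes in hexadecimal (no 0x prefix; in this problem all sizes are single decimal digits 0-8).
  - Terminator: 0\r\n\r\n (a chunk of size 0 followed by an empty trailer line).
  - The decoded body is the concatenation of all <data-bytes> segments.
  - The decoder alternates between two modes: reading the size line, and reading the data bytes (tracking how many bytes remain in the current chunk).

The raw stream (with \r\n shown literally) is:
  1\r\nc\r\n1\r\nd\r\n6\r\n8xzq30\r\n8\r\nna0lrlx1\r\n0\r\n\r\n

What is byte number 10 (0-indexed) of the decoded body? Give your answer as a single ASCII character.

Chunk 1: stream[0..1]='1' size=0x1=1, data at stream[3..4]='c' -> body[0..1], body so far='c'
Chunk 2: stream[6..7]='1' size=0x1=1, data at stream[9..10]='d' -> body[1..2], body so far='cd'
Chunk 3: stream[12..13]='6' size=0x6=6, data at stream[15..21]='8xzq30' -> body[2..8], body so far='cd8xzq30'
Chunk 4: stream[23..24]='8' size=0x8=8, data at stream[26..34]='na0lrlx1' -> body[8..16], body so far='cd8xzq30na0lrlx1'
Chunk 5: stream[36..37]='0' size=0 (terminator). Final body='cd8xzq30na0lrlx1' (16 bytes)
Body byte 10 = '0'

Answer: 0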